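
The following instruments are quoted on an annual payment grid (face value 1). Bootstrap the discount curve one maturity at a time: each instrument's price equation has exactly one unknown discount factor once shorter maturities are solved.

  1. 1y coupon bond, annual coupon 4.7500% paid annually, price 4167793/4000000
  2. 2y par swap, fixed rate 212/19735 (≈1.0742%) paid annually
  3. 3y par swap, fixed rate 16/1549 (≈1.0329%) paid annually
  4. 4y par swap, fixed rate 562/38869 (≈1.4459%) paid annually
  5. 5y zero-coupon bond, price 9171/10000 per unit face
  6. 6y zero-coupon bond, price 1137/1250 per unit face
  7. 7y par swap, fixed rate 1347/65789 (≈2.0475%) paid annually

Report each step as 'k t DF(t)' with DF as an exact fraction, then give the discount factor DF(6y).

1 1 9947/10000
2 2 2447/2500
3 3 606/625
4 4 4719/5000
5 5 9171/10000
6 6 1137/1250
7 7 8653/10000
DF(6y) = 1137/1250 ≈ 0.909600

step 1 [1y] bond c/1=19/400: DF=(4167793/4000000 − 19/400·(0))/(1+19/400) = 9947/10000 ≈ 0.994700
step 2 [2y] swap r/1=212/19735: DF=(1 − 212/19735·(0.994700))/(1+212/19735) = 2447/2500 ≈ 0.978800
step 3 [3y] swap r/1=16/1549: DF=(1 − 16/1549·(0.994700+0.978800))/(1+16/1549) = 606/625 ≈ 0.969600
step 4 [4y] swap r/1=562/38869: DF=(1 − 562/38869·(0.994700+0.978800+0.969600))/(1+562/38869) = 4719/5000 ≈ 0.943800
step 5 [5y] zero: DF = P = 9171/10000 ≈ 0.917100
step 6 [6y] zero: DF = P = 1137/1250 ≈ 0.909600
step 7 [7y] swap r/1=1347/65789: DF=(1 − 1347/65789·(0.994700+0.978800+0.969600+0.943800+0.917100+0.909600))/(1+1347/65789) = 8653/10000 ≈ 0.865300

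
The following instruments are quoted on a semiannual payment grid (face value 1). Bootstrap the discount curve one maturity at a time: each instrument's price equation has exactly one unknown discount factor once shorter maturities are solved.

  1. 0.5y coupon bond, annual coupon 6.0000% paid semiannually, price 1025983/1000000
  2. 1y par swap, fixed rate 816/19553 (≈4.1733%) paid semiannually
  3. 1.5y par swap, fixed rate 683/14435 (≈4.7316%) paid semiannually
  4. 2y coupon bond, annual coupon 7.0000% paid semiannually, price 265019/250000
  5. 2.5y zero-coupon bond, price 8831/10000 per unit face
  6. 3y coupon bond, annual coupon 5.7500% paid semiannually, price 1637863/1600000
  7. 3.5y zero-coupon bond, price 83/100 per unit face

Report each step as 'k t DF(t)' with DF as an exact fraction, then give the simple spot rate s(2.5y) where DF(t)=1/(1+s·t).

step 1 [0.5y] bond c/2=3/100: DF=(1025983/1000000 − 3/100·(0))/(1+3/100) = 9961/10000 ≈ 0.996100
step 2 [1y] swap r/2=408/19553: DF=(1 − 408/19553·(0.996100))/(1+408/19553) = 1199/1250 ≈ 0.959200
step 3 [1.5y] swap r/2=683/28870: DF=(1 − 683/28870·(0.996100+0.959200))/(1+683/28870) = 9317/10000 ≈ 0.931700
step 4 [2y] bond c/2=7/200: DF=(265019/250000 − 7/200·(0.996100+0.959200+0.931700))/(1+7/200) = 4633/5000 ≈ 0.926600
step 5 [2.5y] zero: DF = P = 8831/10000 ≈ 0.883100
step 6 [3y] bond c/2=23/800: DF=(1637863/1600000 − 23/800·(0.996100+0.959200+0.931700+0.926600+0.883100))/(1+23/800) = 4319/5000 ≈ 0.863800
step 7 [3.5y] zero: DF = P = 83/100 ≈ 0.830000

1 1/2 9961/10000
2 1 1199/1250
3 3/2 9317/10000
4 2 4633/5000
5 5/2 8831/10000
6 3 4319/5000
7 7/2 83/100
s(2.5y) = (1/(8831/10000) − 1)/(5/2) = 2338/44155 ≈ 5.2950%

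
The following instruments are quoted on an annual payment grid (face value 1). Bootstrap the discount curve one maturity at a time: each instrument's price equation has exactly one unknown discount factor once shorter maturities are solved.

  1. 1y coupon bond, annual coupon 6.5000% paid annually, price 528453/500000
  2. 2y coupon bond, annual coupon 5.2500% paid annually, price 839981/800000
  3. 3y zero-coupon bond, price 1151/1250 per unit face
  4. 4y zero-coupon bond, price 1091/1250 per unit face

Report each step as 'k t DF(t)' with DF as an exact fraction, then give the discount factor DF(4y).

step 1 [1y] bond c/1=13/200: DF=(528453/500000 − 13/200·(0))/(1+13/200) = 2481/2500 ≈ 0.992400
step 2 [2y] bond c/1=21/400: DF=(839981/800000 − 21/400·(0.992400))/(1+21/400) = 9481/10000 ≈ 0.948100
step 3 [3y] zero: DF = P = 1151/1250 ≈ 0.920800
step 4 [4y] zero: DF = P = 1091/1250 ≈ 0.872800

1 1 2481/2500
2 2 9481/10000
3 3 1151/1250
4 4 1091/1250
DF(4y) = 1091/1250 ≈ 0.872800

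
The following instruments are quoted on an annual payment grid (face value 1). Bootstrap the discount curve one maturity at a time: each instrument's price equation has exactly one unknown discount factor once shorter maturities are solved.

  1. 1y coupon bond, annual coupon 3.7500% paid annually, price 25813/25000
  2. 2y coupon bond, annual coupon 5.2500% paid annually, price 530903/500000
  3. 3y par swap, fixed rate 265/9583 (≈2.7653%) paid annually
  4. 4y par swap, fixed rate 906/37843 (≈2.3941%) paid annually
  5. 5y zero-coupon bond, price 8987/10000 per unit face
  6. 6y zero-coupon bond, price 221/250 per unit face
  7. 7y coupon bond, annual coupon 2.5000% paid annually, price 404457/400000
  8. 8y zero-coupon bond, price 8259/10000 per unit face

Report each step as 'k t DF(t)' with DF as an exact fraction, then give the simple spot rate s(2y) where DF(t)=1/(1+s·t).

1 1 622/625
2 2 1199/1250
3 3 1841/2000
4 4 4547/5000
5 5 8987/10000
6 6 221/250
7 7 8507/10000
8 8 8259/10000
s(2y) = (1/(1199/1250) − 1)/(2) = 51/2398 ≈ 2.1268%

step 1 [1y] bond c/1=3/80: DF=(25813/25000 − 3/80·(0))/(1+3/80) = 622/625 ≈ 0.995200
step 2 [2y] bond c/1=21/400: DF=(530903/500000 − 21/400·(0.995200))/(1+21/400) = 1199/1250 ≈ 0.959200
step 3 [3y] swap r/1=265/9583: DF=(1 − 265/9583·(0.995200+0.959200))/(1+265/9583) = 1841/2000 ≈ 0.920500
step 4 [4y] swap r/1=906/37843: DF=(1 − 906/37843·(0.995200+0.959200+0.920500))/(1+906/37843) = 4547/5000 ≈ 0.909400
step 5 [5y] zero: DF = P = 8987/10000 ≈ 0.898700
step 6 [6y] zero: DF = P = 221/250 ≈ 0.884000
step 7 [7y] bond c/1=1/40: DF=(404457/400000 − 1/40·(0.995200+0.959200+0.920500+0.909400+0.898700+0.884000))/(1+1/40) = 8507/10000 ≈ 0.850700
step 8 [8y] zero: DF = P = 8259/10000 ≈ 0.825900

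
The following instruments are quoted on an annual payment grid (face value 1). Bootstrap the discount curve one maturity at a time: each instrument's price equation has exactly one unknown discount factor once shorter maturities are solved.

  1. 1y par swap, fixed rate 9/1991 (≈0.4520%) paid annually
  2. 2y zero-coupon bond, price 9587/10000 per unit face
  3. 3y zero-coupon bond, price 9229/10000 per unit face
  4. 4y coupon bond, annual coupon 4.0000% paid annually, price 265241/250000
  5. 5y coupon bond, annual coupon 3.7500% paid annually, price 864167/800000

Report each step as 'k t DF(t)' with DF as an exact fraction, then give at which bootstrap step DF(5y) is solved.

1 1 1991/2000
2 2 9587/10000
3 3 9229/10000
4 4 1819/2000
5 5 9043/10000
DF(5y) is solved at step 5

step 1 [1y] swap r/1=9/1991: DF=(1 − 9/1991·(0))/(1+9/1991) = 1991/2000 ≈ 0.995500
step 2 [2y] zero: DF = P = 9587/10000 ≈ 0.958700
step 3 [3y] zero: DF = P = 9229/10000 ≈ 0.922900
step 4 [4y] bond c/1=1/25: DF=(265241/250000 − 1/25·(0.995500+0.958700+0.922900))/(1+1/25) = 1819/2000 ≈ 0.909500
step 5 [5y] bond c/1=3/80: DF=(864167/800000 − 3/80·(0.995500+0.958700+0.922900+0.909500))/(1+3/80) = 9043/10000 ≈ 0.904300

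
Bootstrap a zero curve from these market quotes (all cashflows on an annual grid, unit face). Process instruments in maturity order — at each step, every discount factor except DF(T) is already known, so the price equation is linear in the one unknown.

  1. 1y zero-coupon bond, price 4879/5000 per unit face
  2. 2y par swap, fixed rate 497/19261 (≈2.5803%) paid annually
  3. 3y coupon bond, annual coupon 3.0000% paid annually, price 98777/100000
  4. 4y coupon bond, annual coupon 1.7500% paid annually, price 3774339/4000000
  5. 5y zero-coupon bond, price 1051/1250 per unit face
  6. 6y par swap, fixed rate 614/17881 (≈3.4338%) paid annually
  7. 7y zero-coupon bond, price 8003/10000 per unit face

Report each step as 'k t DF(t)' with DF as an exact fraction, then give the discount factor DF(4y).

step 1 [1y] zero: DF = P = 4879/5000 ≈ 0.975800
step 2 [2y] swap r/1=497/19261: DF=(1 − 497/19261·(0.975800))/(1+497/19261) = 9503/10000 ≈ 0.950300
step 3 [3y] bond c/1=3/100: DF=(98777/100000 − 3/100·(0.975800+0.950300))/(1+3/100) = 9029/10000 ≈ 0.902900
step 4 [4y] bond c/1=7/400: DF=(3774339/4000000 − 7/400·(0.975800+0.950300+0.902900))/(1+7/400) = 8787/10000 ≈ 0.878700
step 5 [5y] zero: DF = P = 1051/1250 ≈ 0.840800
step 6 [6y] swap r/1=614/17881: DF=(1 − 614/17881·(0.975800+0.950300+0.902900+0.878700+0.840800))/(1+614/17881) = 4079/5000 ≈ 0.815800
step 7 [7y] zero: DF = P = 8003/10000 ≈ 0.800300

1 1 4879/5000
2 2 9503/10000
3 3 9029/10000
4 4 8787/10000
5 5 1051/1250
6 6 4079/5000
7 7 8003/10000
DF(4y) = 8787/10000 ≈ 0.878700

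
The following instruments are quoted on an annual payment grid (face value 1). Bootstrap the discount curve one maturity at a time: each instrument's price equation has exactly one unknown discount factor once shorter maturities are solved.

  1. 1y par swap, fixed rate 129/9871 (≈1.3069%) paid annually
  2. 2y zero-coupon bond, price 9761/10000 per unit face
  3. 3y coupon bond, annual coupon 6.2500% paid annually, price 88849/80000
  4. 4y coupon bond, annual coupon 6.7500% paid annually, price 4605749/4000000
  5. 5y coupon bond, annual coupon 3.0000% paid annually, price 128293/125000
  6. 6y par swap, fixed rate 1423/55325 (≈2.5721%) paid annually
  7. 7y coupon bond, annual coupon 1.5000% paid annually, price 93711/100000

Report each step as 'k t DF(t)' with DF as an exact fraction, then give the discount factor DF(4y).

1 1 9871/10000
2 2 9761/10000
3 3 4649/5000
4 4 8957/10000
5 5 8861/10000
6 6 8577/10000
7 7 1683/2000
DF(4y) = 8957/10000 ≈ 0.895700

step 1 [1y] swap r/1=129/9871: DF=(1 − 129/9871·(0))/(1+129/9871) = 9871/10000 ≈ 0.987100
step 2 [2y] zero: DF = P = 9761/10000 ≈ 0.976100
step 3 [3y] bond c/1=1/16: DF=(88849/80000 − 1/16·(0.987100+0.976100))/(1+1/16) = 4649/5000 ≈ 0.929800
step 4 [4y] bond c/1=27/400: DF=(4605749/4000000 − 27/400·(0.987100+0.976100+0.929800))/(1+27/400) = 8957/10000 ≈ 0.895700
step 5 [5y] bond c/1=3/100: DF=(128293/125000 − 3/100·(0.987100+0.976100+0.929800+0.895700))/(1+3/100) = 8861/10000 ≈ 0.886100
step 6 [6y] swap r/1=1423/55325: DF=(1 − 1423/55325·(0.987100+0.976100+0.929800+0.895700+0.886100))/(1+1423/55325) = 8577/10000 ≈ 0.857700
step 7 [7y] bond c/1=3/200: DF=(93711/100000 − 3/200·(0.987100+0.976100+0.929800+0.895700+0.886100+0.857700))/(1+3/200) = 1683/2000 ≈ 0.841500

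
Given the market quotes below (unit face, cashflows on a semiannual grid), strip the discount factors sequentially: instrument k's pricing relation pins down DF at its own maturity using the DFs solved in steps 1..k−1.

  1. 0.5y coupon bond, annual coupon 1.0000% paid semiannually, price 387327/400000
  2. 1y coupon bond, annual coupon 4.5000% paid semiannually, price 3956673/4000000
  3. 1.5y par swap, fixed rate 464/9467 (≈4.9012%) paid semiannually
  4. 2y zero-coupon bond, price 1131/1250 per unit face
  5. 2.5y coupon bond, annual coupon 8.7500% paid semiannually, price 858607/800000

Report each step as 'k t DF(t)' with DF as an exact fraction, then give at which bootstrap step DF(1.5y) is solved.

step 1 [0.5y] bond c/2=1/200: DF=(387327/400000 − 1/200·(0))/(1+1/200) = 1927/2000 ≈ 0.963500
step 2 [1y] bond c/2=9/400: DF=(3956673/4000000 − 9/400·(0.963500))/(1+9/400) = 4731/5000 ≈ 0.946200
step 3 [1.5y] swap r/2=232/9467: DF=(1 − 232/9467·(0.963500+0.946200))/(1+232/9467) = 1163/1250 ≈ 0.930400
step 4 [2y] zero: DF = P = 1131/1250 ≈ 0.904800
step 5 [2.5y] bond c/2=7/160: DF=(858607/800000 − 7/160·(0.963500+0.946200+0.930400+0.904800))/(1+7/160) = 8713/10000 ≈ 0.871300

1 1/2 1927/2000
2 1 4731/5000
3 3/2 1163/1250
4 2 1131/1250
5 5/2 8713/10000
DF(1.5y) is solved at step 3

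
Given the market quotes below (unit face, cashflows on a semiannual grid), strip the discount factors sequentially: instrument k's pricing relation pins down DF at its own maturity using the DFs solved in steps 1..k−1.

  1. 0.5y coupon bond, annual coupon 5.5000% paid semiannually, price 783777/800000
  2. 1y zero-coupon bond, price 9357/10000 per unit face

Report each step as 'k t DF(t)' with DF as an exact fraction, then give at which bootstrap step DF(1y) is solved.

1 1/2 1907/2000
2 1 9357/10000
DF(1y) is solved at step 2

step 1 [0.5y] bond c/2=11/400: DF=(783777/800000 − 11/400·(0))/(1+11/400) = 1907/2000 ≈ 0.953500
step 2 [1y] zero: DF = P = 9357/10000 ≈ 0.935700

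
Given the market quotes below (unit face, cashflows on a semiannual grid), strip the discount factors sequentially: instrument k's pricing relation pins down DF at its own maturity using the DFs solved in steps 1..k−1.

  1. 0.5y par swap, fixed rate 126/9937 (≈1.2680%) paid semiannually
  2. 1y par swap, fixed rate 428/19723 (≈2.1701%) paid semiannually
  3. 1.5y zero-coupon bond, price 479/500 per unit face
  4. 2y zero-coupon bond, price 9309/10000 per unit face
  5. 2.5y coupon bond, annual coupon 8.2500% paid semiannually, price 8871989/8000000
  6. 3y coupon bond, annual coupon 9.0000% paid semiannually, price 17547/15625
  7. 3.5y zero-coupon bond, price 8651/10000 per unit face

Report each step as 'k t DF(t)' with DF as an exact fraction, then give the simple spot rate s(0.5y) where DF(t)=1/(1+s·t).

step 1 [0.5y] swap r/2=63/9937: DF=(1 − 63/9937·(0))/(1+63/9937) = 9937/10000 ≈ 0.993700
step 2 [1y] swap r/2=214/19723: DF=(1 − 214/19723·(0.993700))/(1+214/19723) = 4893/5000 ≈ 0.978600
step 3 [1.5y] zero: DF = P = 479/500 ≈ 0.958000
step 4 [2y] zero: DF = P = 9309/10000 ≈ 0.930900
step 5 [2.5y] bond c/2=33/800: DF=(8871989/8000000 − 33/800·(0.993700+0.978600+0.958000+0.930900))/(1+33/800) = 9121/10000 ≈ 0.912100
step 6 [3y] bond c/2=9/200: DF=(17547/15625 − 9/200·(0.993700+0.978600+0.958000+0.930900+0.912100))/(1+9/200) = 8691/10000 ≈ 0.869100
step 7 [3.5y] zero: DF = P = 8651/10000 ≈ 0.865100

1 1/2 9937/10000
2 1 4893/5000
3 3/2 479/500
4 2 9309/10000
5 5/2 9121/10000
6 3 8691/10000
7 7/2 8651/10000
s(0.5y) = (1/(9937/10000) − 1)/(1/2) = 126/9937 ≈ 1.2680%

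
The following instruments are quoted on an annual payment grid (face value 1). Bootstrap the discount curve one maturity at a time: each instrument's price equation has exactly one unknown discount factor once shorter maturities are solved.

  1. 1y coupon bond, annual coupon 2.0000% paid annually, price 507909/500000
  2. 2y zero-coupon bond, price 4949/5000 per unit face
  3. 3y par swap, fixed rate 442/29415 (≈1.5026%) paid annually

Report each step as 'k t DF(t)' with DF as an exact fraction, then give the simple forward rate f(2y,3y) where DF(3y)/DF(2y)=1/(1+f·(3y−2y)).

step 1 [1y] bond c/1=1/50: DF=(507909/500000 − 1/50·(0))/(1+1/50) = 9959/10000 ≈ 0.995900
step 2 [2y] zero: DF = P = 4949/5000 ≈ 0.989800
step 3 [3y] swap r/1=442/29415: DF=(1 − 442/29415·(0.995900+0.989800))/(1+442/29415) = 4779/5000 ≈ 0.955800

1 1 9959/10000
2 2 4949/5000
3 3 4779/5000
f(2y,3y) = ((4949/5000)/(4779/5000) − 1)/(1) = 170/4779 ≈ 3.5572%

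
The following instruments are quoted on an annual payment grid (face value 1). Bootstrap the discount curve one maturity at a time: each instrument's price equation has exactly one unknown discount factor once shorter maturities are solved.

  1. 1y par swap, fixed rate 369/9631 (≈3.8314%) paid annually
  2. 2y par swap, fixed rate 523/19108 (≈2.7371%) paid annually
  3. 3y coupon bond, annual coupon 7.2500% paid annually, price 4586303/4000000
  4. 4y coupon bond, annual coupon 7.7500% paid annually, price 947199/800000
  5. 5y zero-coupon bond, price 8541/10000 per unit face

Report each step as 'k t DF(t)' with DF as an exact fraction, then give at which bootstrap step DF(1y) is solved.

1 1 9631/10000
2 2 9477/10000
3 3 9399/10000
4 4 4469/5000
5 5 8541/10000
DF(1y) is solved at step 1

step 1 [1y] swap r/1=369/9631: DF=(1 − 369/9631·(0))/(1+369/9631) = 9631/10000 ≈ 0.963100
step 2 [2y] swap r/1=523/19108: DF=(1 − 523/19108·(0.963100))/(1+523/19108) = 9477/10000 ≈ 0.947700
step 3 [3y] bond c/1=29/400: DF=(4586303/4000000 − 29/400·(0.963100+0.947700))/(1+29/400) = 9399/10000 ≈ 0.939900
step 4 [4y] bond c/1=31/400: DF=(947199/800000 − 31/400·(0.963100+0.947700+0.939900))/(1+31/400) = 4469/5000 ≈ 0.893800
step 5 [5y] zero: DF = P = 8541/10000 ≈ 0.854100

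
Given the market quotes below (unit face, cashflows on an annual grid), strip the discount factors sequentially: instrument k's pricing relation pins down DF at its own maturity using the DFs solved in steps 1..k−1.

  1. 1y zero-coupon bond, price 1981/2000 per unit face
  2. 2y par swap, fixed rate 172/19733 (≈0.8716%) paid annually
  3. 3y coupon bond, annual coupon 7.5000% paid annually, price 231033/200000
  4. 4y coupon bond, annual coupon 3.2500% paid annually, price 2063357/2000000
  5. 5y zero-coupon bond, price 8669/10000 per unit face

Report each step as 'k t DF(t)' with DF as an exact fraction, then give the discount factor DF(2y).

1 1 1981/2000
2 2 2457/2500
3 3 9369/10000
4 4 2269/2500
5 5 8669/10000
DF(2y) = 2457/2500 ≈ 0.982800

step 1 [1y] zero: DF = P = 1981/2000 ≈ 0.990500
step 2 [2y] swap r/1=172/19733: DF=(1 − 172/19733·(0.990500))/(1+172/19733) = 2457/2500 ≈ 0.982800
step 3 [3y] bond c/1=3/40: DF=(231033/200000 − 3/40·(0.990500+0.982800))/(1+3/40) = 9369/10000 ≈ 0.936900
step 4 [4y] bond c/1=13/400: DF=(2063357/2000000 − 13/400·(0.990500+0.982800+0.936900))/(1+13/400) = 2269/2500 ≈ 0.907600
step 5 [5y] zero: DF = P = 8669/10000 ≈ 0.866900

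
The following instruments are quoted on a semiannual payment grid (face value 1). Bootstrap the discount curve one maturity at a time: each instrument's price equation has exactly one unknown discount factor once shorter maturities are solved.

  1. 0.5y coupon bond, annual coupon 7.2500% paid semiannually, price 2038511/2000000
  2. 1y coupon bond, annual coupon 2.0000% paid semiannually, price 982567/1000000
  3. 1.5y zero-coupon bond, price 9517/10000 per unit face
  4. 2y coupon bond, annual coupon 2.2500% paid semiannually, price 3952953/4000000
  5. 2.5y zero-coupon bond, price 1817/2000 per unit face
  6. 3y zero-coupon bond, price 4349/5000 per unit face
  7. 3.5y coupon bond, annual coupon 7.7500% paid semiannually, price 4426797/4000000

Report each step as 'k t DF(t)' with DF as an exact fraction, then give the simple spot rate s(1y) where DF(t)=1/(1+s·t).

1 1/2 2459/2500
2 1 9631/10000
3 3/2 9517/10000
4 2 189/200
5 5/2 1817/2000
6 3 4349/5000
7 7/2 8557/10000
s(1y) = (1/(9631/10000) − 1)/(1) = 369/9631 ≈ 3.8314%

step 1 [0.5y] bond c/2=29/800: DF=(2038511/2000000 − 29/800·(0))/(1+29/800) = 2459/2500 ≈ 0.983600
step 2 [1y] bond c/2=1/100: DF=(982567/1000000 − 1/100·(0.983600))/(1+1/100) = 9631/10000 ≈ 0.963100
step 3 [1.5y] zero: DF = P = 9517/10000 ≈ 0.951700
step 4 [2y] bond c/2=9/800: DF=(3952953/4000000 − 9/800·(0.983600+0.963100+0.951700))/(1+9/800) = 189/200 ≈ 0.945000
step 5 [2.5y] zero: DF = P = 1817/2000 ≈ 0.908500
step 6 [3y] zero: DF = P = 4349/5000 ≈ 0.869800
step 7 [3.5y] bond c/2=31/800: DF=(4426797/4000000 − 31/800·(0.983600+0.963100+0.951700+0.945000+0.908500+0.869800))/(1+31/800) = 8557/10000 ≈ 0.855700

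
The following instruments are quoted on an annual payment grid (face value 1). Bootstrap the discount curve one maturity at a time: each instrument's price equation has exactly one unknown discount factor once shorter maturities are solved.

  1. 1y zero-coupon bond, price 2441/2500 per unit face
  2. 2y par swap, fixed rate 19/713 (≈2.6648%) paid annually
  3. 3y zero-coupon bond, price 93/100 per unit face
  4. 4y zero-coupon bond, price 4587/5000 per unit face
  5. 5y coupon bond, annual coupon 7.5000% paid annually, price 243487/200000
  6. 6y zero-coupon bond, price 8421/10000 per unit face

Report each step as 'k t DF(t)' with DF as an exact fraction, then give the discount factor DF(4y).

1 1 2441/2500
2 2 9487/10000
3 3 93/100
4 4 4587/5000
5 5 8693/10000
6 6 8421/10000
DF(4y) = 4587/5000 ≈ 0.917400

step 1 [1y] zero: DF = P = 2441/2500 ≈ 0.976400
step 2 [2y] swap r/1=19/713: DF=(1 − 19/713·(0.976400))/(1+19/713) = 9487/10000 ≈ 0.948700
step 3 [3y] zero: DF = P = 93/100 ≈ 0.930000
step 4 [4y] zero: DF = P = 4587/5000 ≈ 0.917400
step 5 [5y] bond c/1=3/40: DF=(243487/200000 − 3/40·(0.976400+0.948700+0.930000+0.917400))/(1+3/40) = 8693/10000 ≈ 0.869300
step 6 [6y] zero: DF = P = 8421/10000 ≈ 0.842100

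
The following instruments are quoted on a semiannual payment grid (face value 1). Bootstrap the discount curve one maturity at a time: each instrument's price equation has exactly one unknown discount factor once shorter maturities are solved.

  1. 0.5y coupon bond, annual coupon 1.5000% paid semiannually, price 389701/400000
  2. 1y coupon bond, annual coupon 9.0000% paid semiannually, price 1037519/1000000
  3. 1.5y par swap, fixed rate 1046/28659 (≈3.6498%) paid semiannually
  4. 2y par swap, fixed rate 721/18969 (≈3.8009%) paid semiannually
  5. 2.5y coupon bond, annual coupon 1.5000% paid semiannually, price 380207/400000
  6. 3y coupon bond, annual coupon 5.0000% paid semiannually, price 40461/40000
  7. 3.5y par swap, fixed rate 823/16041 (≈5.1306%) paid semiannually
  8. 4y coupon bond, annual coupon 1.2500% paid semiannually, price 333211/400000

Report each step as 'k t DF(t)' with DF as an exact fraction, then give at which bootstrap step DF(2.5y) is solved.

1 1/2 967/1000
2 1 1189/1250
3 3/2 9477/10000
4 2 9279/10000
5 5/2 572/625
6 3 109/125
7 7/2 4177/5000
8 4 197/250
DF(2.5y) is solved at step 5

step 1 [0.5y] bond c/2=3/400: DF=(389701/400000 − 3/400·(0))/(1+3/400) = 967/1000 ≈ 0.967000
step 2 [1y] bond c/2=9/200: DF=(1037519/1000000 − 9/200·(0.967000))/(1+9/200) = 1189/1250 ≈ 0.951200
step 3 [1.5y] swap r/2=523/28659: DF=(1 − 523/28659·(0.967000+0.951200))/(1+523/28659) = 9477/10000 ≈ 0.947700
step 4 [2y] swap r/2=721/37938: DF=(1 − 721/37938·(0.967000+0.951200+0.947700))/(1+721/37938) = 9279/10000 ≈ 0.927900
step 5 [2.5y] bond c/2=3/400: DF=(380207/400000 − 3/400·(0.967000+0.951200+0.947700+0.927900))/(1+3/400) = 572/625 ≈ 0.915200
step 6 [3y] bond c/2=1/40: DF=(40461/40000 − 1/40·(0.967000+0.951200+0.947700+0.927900+0.915200))/(1+1/40) = 109/125 ≈ 0.872000
step 7 [3.5y] swap r/2=823/32082: DF=(1 − 823/32082·(0.967000+0.951200+0.947700+0.927900+0.915200+0.872000))/(1+823/32082) = 4177/5000 ≈ 0.835400
step 8 [4y] bond c/2=1/160: DF=(333211/400000 − 1/160·(0.967000+0.951200+0.947700+0.927900+0.915200+0.872000+0.835400))/(1+1/160) = 197/250 ≈ 0.788000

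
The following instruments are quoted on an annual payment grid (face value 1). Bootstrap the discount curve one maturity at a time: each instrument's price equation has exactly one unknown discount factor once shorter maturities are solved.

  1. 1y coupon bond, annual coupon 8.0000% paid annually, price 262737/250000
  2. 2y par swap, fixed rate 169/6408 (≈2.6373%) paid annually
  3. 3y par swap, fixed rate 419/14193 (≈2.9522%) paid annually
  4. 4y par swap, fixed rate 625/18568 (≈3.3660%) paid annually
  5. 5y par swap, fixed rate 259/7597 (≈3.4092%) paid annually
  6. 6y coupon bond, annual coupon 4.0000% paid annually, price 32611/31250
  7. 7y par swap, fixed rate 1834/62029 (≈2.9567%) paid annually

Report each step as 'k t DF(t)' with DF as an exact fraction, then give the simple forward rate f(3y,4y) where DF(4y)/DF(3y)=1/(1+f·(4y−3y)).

1 1 9731/10000
2 2 9493/10000
3 3 4581/5000
4 4 7/8
5 5 4223/5000
6 6 8281/10000
7 7 4083/5000
f(3y,4y) = ((4581/5000)/(7/8) − 1)/(1) = 206/4375 ≈ 4.7086%

step 1 [1y] bond c/1=2/25: DF=(262737/250000 − 2/25·(0))/(1+2/25) = 9731/10000 ≈ 0.973100
step 2 [2y] swap r/1=169/6408: DF=(1 − 169/6408·(0.973100))/(1+169/6408) = 9493/10000 ≈ 0.949300
step 3 [3y] swap r/1=419/14193: DF=(1 − 419/14193·(0.973100+0.949300))/(1+419/14193) = 4581/5000 ≈ 0.916200
step 4 [4y] swap r/1=625/18568: DF=(1 − 625/18568·(0.973100+0.949300+0.916200))/(1+625/18568) = 7/8 ≈ 0.875000
step 5 [5y] swap r/1=259/7597: DF=(1 − 259/7597·(0.973100+0.949300+0.916200+0.875000))/(1+259/7597) = 4223/5000 ≈ 0.844600
step 6 [6y] bond c/1=1/25: DF=(32611/31250 − 1/25·(0.973100+0.949300+0.916200+0.875000+0.844600))/(1+1/25) = 8281/10000 ≈ 0.828100
step 7 [7y] swap r/1=1834/62029: DF=(1 − 1834/62029·(0.973100+0.949300+0.916200+0.875000+0.844600+0.828100))/(1+1834/62029) = 4083/5000 ≈ 0.816600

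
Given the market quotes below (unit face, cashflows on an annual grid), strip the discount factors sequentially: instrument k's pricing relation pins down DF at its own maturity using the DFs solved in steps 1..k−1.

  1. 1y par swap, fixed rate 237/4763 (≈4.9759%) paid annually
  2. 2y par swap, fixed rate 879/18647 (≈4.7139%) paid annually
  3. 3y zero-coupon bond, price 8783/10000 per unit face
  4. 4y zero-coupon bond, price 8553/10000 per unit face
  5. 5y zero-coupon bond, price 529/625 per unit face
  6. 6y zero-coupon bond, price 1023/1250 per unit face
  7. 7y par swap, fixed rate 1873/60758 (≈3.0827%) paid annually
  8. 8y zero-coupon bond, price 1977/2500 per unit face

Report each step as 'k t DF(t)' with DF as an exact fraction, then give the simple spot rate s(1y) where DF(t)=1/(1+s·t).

step 1 [1y] swap r/1=237/4763: DF=(1 − 237/4763·(0))/(1+237/4763) = 4763/5000 ≈ 0.952600
step 2 [2y] swap r/1=879/18647: DF=(1 − 879/18647·(0.952600))/(1+879/18647) = 9121/10000 ≈ 0.912100
step 3 [3y] zero: DF = P = 8783/10000 ≈ 0.878300
step 4 [4y] zero: DF = P = 8553/10000 ≈ 0.855300
step 5 [5y] zero: DF = P = 529/625 ≈ 0.846400
step 6 [6y] zero: DF = P = 1023/1250 ≈ 0.818400
step 7 [7y] swap r/1=1873/60758: DF=(1 − 1873/60758·(0.952600+0.912100+0.878300+0.855300+0.846400+0.818400))/(1+1873/60758) = 8127/10000 ≈ 0.812700
step 8 [8y] zero: DF = P = 1977/2500 ≈ 0.790800

1 1 4763/5000
2 2 9121/10000
3 3 8783/10000
4 4 8553/10000
5 5 529/625
6 6 1023/1250
7 7 8127/10000
8 8 1977/2500
s(1y) = (1/(4763/5000) − 1)/(1) = 237/4763 ≈ 4.9759%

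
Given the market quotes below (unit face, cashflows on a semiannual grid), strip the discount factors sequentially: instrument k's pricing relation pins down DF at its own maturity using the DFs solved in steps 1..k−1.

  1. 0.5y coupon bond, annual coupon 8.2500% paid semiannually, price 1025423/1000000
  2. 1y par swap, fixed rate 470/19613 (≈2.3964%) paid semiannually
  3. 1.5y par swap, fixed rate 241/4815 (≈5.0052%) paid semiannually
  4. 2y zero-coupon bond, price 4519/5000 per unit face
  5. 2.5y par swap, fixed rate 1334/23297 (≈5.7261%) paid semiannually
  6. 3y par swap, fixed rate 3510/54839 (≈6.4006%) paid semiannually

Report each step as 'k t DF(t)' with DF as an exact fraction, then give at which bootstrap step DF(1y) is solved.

1 1/2 1231/1250
2 1 1953/2000
3 3/2 9277/10000
4 2 4519/5000
5 5/2 4333/5000
6 3 1649/2000
DF(1y) is solved at step 2

step 1 [0.5y] bond c/2=33/800: DF=(1025423/1000000 − 33/800·(0))/(1+33/800) = 1231/1250 ≈ 0.984800
step 2 [1y] swap r/2=235/19613: DF=(1 − 235/19613·(0.984800))/(1+235/19613) = 1953/2000 ≈ 0.976500
step 3 [1.5y] swap r/2=241/9630: DF=(1 − 241/9630·(0.984800+0.976500))/(1+241/9630) = 9277/10000 ≈ 0.927700
step 4 [2y] zero: DF = P = 4519/5000 ≈ 0.903800
step 5 [2.5y] swap r/2=667/23297: DF=(1 − 667/23297·(0.984800+0.976500+0.927700+0.903800))/(1+667/23297) = 4333/5000 ≈ 0.866600
step 6 [3y] swap r/2=1755/54839: DF=(1 − 1755/54839·(0.984800+0.976500+0.927700+0.903800+0.866600))/(1+1755/54839) = 1649/2000 ≈ 0.824500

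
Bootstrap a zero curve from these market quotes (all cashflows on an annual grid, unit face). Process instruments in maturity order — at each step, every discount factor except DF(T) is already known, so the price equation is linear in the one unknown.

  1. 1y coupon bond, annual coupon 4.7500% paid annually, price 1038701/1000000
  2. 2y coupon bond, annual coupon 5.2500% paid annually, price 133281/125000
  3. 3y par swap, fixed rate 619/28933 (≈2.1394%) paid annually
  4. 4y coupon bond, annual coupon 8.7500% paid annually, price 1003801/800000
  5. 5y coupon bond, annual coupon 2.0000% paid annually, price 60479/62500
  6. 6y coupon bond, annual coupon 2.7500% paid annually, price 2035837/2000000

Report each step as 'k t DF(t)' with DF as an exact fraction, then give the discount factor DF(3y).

step 1 [1y] bond c/1=19/400: DF=(1038701/1000000 − 19/400·(0))/(1+19/400) = 2479/2500 ≈ 0.991600
step 2 [2y] bond c/1=21/400: DF=(133281/125000 − 21/400·(0.991600))/(1+21/400) = 2409/2500 ≈ 0.963600
step 3 [3y] swap r/1=619/28933: DF=(1 − 619/28933·(0.991600+0.963600))/(1+619/28933) = 9381/10000 ≈ 0.938100
step 4 [4y] bond c/1=7/80: DF=(1003801/800000 − 7/80·(0.991600+0.963600+0.938100))/(1+7/80) = 921/1000 ≈ 0.921000
step 5 [5y] bond c/1=1/50: DF=(60479/62500 − 1/50·(0.991600+0.963600+0.938100+0.921000))/(1+1/50) = 8739/10000 ≈ 0.873900
step 6 [6y] bond c/1=11/400: DF=(2035837/2000000 − 11/400·(0.991600+0.963600+0.938100+0.921000+0.873900))/(1+11/400) = 2163/2500 ≈ 0.865200

1 1 2479/2500
2 2 2409/2500
3 3 9381/10000
4 4 921/1000
5 5 8739/10000
6 6 2163/2500
DF(3y) = 9381/10000 ≈ 0.938100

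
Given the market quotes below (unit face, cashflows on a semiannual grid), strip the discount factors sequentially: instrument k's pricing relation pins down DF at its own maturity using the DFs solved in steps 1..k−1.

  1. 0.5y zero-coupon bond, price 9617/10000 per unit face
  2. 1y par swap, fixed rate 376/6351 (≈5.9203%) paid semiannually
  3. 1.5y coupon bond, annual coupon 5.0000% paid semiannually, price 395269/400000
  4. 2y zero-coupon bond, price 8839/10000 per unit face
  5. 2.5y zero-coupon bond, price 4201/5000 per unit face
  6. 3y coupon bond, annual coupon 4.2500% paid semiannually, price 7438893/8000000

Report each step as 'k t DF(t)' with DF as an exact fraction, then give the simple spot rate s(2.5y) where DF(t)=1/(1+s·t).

step 1 [0.5y] zero: DF = P = 9617/10000 ≈ 0.961700
step 2 [1y] swap r/2=188/6351: DF=(1 − 188/6351·(0.961700))/(1+188/6351) = 2359/2500 ≈ 0.943600
step 3 [1.5y] bond c/2=1/40: DF=(395269/400000 − 1/40·(0.961700+0.943600))/(1+1/40) = 1147/1250 ≈ 0.917600
step 4 [2y] zero: DF = P = 8839/10000 ≈ 0.883900
step 5 [2.5y] zero: DF = P = 4201/5000 ≈ 0.840200
step 6 [3y] bond c/2=17/800: DF=(7438893/8000000 − 17/800·(0.961700+0.943600+0.917600+0.883900+0.840200))/(1+17/800) = 8159/10000 ≈ 0.815900

1 1/2 9617/10000
2 1 2359/2500
3 3/2 1147/1250
4 2 8839/10000
5 5/2 4201/5000
6 3 8159/10000
s(2.5y) = (1/(4201/5000) − 1)/(5/2) = 1598/21005 ≈ 7.6077%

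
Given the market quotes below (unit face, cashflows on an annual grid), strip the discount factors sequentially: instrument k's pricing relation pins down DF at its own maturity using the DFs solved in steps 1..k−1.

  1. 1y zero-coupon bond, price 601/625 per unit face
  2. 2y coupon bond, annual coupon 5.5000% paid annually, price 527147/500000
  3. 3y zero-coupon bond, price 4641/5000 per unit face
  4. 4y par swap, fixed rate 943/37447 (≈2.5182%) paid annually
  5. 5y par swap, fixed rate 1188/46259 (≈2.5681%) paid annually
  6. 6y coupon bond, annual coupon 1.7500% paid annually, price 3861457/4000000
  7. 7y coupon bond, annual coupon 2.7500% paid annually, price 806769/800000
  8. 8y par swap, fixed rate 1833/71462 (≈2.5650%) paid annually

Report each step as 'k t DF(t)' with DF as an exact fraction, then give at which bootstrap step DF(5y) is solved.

1 1 601/625
2 2 2373/2500
3 3 4641/5000
4 4 9057/10000
5 5 2203/2500
6 6 2173/2500
7 7 1043/1250
8 8 8167/10000
DF(5y) is solved at step 5

step 1 [1y] zero: DF = P = 601/625 ≈ 0.961600
step 2 [2y] bond c/1=11/200: DF=(527147/500000 − 11/200·(0.961600))/(1+11/200) = 2373/2500 ≈ 0.949200
step 3 [3y] zero: DF = P = 4641/5000 ≈ 0.928200
step 4 [4y] swap r/1=943/37447: DF=(1 − 943/37447·(0.961600+0.949200+0.928200))/(1+943/37447) = 9057/10000 ≈ 0.905700
step 5 [5y] swap r/1=1188/46259: DF=(1 − 1188/46259·(0.961600+0.949200+0.928200+0.905700))/(1+1188/46259) = 2203/2500 ≈ 0.881200
step 6 [6y] bond c/1=7/400: DF=(3861457/4000000 − 7/400·(0.961600+0.949200+0.928200+0.905700+0.881200))/(1+7/400) = 2173/2500 ≈ 0.869200
step 7 [7y] bond c/1=11/400: DF=(806769/800000 − 11/400·(0.961600+0.949200+0.928200+0.905700+0.881200+0.869200))/(1+11/400) = 1043/1250 ≈ 0.834400
step 8 [8y] swap r/1=1833/71462: DF=(1 − 1833/71462·(0.961600+0.949200+0.928200+0.905700+0.881200+0.869200+0.834400))/(1+1833/71462) = 8167/10000 ≈ 0.816700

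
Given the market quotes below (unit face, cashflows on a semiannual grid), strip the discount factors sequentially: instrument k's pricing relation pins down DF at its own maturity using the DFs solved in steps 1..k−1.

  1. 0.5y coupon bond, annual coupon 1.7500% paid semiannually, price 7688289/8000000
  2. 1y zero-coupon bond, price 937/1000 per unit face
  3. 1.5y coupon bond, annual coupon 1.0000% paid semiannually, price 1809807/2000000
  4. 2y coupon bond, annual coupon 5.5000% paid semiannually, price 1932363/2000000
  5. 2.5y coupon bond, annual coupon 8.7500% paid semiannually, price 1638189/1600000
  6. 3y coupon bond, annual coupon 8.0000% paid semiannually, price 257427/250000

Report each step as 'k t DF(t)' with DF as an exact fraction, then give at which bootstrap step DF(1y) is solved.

1 1/2 9527/10000
2 1 937/1000
3 3/2 891/1000
4 2 8659/10000
5 5/2 8281/10000
6 3 409/500
DF(1y) is solved at step 2

step 1 [0.5y] bond c/2=7/800: DF=(7688289/8000000 − 7/800·(0))/(1+7/800) = 9527/10000 ≈ 0.952700
step 2 [1y] zero: DF = P = 937/1000 ≈ 0.937000
step 3 [1.5y] bond c/2=1/200: DF=(1809807/2000000 − 1/200·(0.952700+0.937000))/(1+1/200) = 891/1000 ≈ 0.891000
step 4 [2y] bond c/2=11/400: DF=(1932363/2000000 − 11/400·(0.952700+0.937000+0.891000))/(1+11/400) = 8659/10000 ≈ 0.865900
step 5 [2.5y] bond c/2=7/160: DF=(1638189/1600000 − 7/160·(0.952700+0.937000+0.891000+0.865900))/(1+7/160) = 8281/10000 ≈ 0.828100
step 6 [3y] bond c/2=1/25: DF=(257427/250000 − 1/25·(0.952700+0.937000+0.891000+0.865900+0.828100))/(1+1/25) = 409/500 ≈ 0.818000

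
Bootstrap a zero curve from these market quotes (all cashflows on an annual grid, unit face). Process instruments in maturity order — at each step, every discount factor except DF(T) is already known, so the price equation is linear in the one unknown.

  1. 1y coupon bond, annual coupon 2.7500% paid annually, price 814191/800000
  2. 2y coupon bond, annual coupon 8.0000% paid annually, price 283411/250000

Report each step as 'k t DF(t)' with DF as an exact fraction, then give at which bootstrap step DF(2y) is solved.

step 1 [1y] bond c/1=11/400: DF=(814191/800000 − 11/400·(0))/(1+11/400) = 1981/2000 ≈ 0.990500
step 2 [2y] bond c/1=2/25: DF=(283411/250000 − 2/25·(0.990500))/(1+2/25) = 9763/10000 ≈ 0.976300

1 1 1981/2000
2 2 9763/10000
DF(2y) is solved at step 2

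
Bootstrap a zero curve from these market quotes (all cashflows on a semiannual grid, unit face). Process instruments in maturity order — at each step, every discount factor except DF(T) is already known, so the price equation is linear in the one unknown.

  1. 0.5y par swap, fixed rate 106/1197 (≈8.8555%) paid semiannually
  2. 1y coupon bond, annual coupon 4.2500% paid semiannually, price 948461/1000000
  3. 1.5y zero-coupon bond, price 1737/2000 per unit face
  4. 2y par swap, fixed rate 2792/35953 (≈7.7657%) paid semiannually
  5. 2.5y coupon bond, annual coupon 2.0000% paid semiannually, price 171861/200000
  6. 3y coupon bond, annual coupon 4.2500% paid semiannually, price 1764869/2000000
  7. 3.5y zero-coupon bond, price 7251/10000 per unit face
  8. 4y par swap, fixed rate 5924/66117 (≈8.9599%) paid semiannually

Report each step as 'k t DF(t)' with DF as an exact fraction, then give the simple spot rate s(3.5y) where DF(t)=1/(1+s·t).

1 1/2 1197/1250
2 1 568/625
3 3/2 1737/2000
4 2 2151/2500
5 5/2 1019/1250
6 3 7723/10000
7 7/2 7251/10000
8 4 3519/5000
s(3.5y) = (1/(7251/10000) − 1)/(7/2) = 5498/50757 ≈ 10.8320%

step 1 [0.5y] swap r/2=53/1197: DF=(1 − 53/1197·(0))/(1+53/1197) = 1197/1250 ≈ 0.957600
step 2 [1y] bond c/2=17/800: DF=(948461/1000000 − 17/800·(0.957600))/(1+17/800) = 568/625 ≈ 0.908800
step 3 [1.5y] zero: DF = P = 1737/2000 ≈ 0.868500
step 4 [2y] swap r/2=1396/35953: DF=(1 − 1396/35953·(0.957600+0.908800+0.868500))/(1+1396/35953) = 2151/2500 ≈ 0.860400
step 5 [2.5y] bond c/2=1/100: DF=(171861/200000 − 1/100·(0.957600+0.908800+0.868500+0.860400))/(1+1/100) = 1019/1250 ≈ 0.815200
step 6 [3y] bond c/2=17/800: DF=(1764869/2000000 − 17/800·(0.957600+0.908800+0.868500+0.860400+0.815200))/(1+17/800) = 7723/10000 ≈ 0.772300
step 7 [3.5y] zero: DF = P = 7251/10000 ≈ 0.725100
step 8 [4y] swap r/2=2962/66117: DF=(1 − 2962/66117·(0.957600+0.908800+0.868500+0.860400+0.815200+0.772300+0.725100))/(1+2962/66117) = 3519/5000 ≈ 0.703800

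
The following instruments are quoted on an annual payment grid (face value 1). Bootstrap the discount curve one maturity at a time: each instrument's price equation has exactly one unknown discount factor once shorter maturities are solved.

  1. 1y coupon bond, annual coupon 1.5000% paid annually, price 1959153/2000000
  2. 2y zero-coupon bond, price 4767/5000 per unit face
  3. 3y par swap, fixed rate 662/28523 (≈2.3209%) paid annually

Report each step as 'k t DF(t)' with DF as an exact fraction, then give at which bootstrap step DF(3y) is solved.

1 1 9651/10000
2 2 4767/5000
3 3 4669/5000
DF(3y) is solved at step 3

step 1 [1y] bond c/1=3/200: DF=(1959153/2000000 − 3/200·(0))/(1+3/200) = 9651/10000 ≈ 0.965100
step 2 [2y] zero: DF = P = 4767/5000 ≈ 0.953400
step 3 [3y] swap r/1=662/28523: DF=(1 − 662/28523·(0.965100+0.953400))/(1+662/28523) = 4669/5000 ≈ 0.933800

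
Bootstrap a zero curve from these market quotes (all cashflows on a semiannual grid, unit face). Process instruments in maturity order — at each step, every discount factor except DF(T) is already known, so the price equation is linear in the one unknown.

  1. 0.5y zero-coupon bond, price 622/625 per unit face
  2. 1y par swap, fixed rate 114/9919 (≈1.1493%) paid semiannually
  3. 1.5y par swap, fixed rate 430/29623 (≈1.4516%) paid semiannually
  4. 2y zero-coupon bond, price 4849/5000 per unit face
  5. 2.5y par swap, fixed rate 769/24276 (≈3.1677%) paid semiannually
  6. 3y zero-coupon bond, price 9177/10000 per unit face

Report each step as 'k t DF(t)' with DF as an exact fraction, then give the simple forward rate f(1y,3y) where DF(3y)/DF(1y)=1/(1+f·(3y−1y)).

step 1 [0.5y] zero: DF = P = 622/625 ≈ 0.995200
step 2 [1y] swap r/2=57/9919: DF=(1 − 57/9919·(0.995200))/(1+57/9919) = 4943/5000 ≈ 0.988600
step 3 [1.5y] swap r/2=215/29623: DF=(1 − 215/29623·(0.995200+0.988600))/(1+215/29623) = 1957/2000 ≈ 0.978500
step 4 [2y] zero: DF = P = 4849/5000 ≈ 0.969800
step 5 [2.5y] swap r/2=769/48552: DF=(1 − 769/48552·(0.995200+0.988600+0.978500+0.969800))/(1+769/48552) = 9231/10000 ≈ 0.923100
step 6 [3y] zero: DF = P = 9177/10000 ≈ 0.917700

1 1/2 622/625
2 1 4943/5000
3 3/2 1957/2000
4 2 4849/5000
5 5/2 9231/10000
6 3 9177/10000
f(1y,3y) = ((4943/5000)/(9177/10000) − 1)/(2) = 709/18354 ≈ 3.8629%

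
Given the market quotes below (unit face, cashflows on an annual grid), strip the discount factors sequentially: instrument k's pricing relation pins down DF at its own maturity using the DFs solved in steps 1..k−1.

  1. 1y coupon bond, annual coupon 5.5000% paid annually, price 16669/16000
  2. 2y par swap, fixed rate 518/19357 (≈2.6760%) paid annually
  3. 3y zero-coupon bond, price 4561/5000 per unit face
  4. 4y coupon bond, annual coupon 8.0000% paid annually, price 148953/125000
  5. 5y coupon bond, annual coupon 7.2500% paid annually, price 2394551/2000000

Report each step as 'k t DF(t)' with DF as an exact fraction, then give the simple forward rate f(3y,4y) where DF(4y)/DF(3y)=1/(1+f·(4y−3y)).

1 1 79/80
2 2 4741/5000
3 3 4561/5000
4 4 2231/2500
5 5 1727/2000
f(3y,4y) = ((4561/5000)/(2231/2500) − 1)/(1) = 99/4462 ≈ 2.2187%

step 1 [1y] bond c/1=11/200: DF=(16669/16000 − 11/200·(0))/(1+11/200) = 79/80 ≈ 0.987500
step 2 [2y] swap r/1=518/19357: DF=(1 − 518/19357·(0.987500))/(1+518/19357) = 4741/5000 ≈ 0.948200
step 3 [3y] zero: DF = P = 4561/5000 ≈ 0.912200
step 4 [4y] bond c/1=2/25: DF=(148953/125000 − 2/25·(0.987500+0.948200+0.912200))/(1+2/25) = 2231/2500 ≈ 0.892400
step 5 [5y] bond c/1=29/400: DF=(2394551/2000000 − 29/400·(0.987500+0.948200+0.912200+0.892400))/(1+29/400) = 1727/2000 ≈ 0.863500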